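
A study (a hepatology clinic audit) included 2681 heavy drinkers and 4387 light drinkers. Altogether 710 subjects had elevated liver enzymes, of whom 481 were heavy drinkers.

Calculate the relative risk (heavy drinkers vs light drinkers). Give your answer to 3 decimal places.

RR ≈ 3.437

heavy drinkers without the outcome: 2681 − 481 = 2200
light drinkers with the outcome: 710 − 481 = 229
light drinkers without the outcome: 4387 − 229 = 4158
risk, heavy drinkers = 481/2681 = 0.1794
risk, light drinkers = 229/4387 = 0.0522
RR = 0.1794 / 0.0522 = 3.437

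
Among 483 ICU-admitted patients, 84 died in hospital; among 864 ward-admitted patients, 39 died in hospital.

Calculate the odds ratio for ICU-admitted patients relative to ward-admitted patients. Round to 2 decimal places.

odds, ICU-admitted patients = 84/399 = 0.21053
odds, ward-admitted patients = 39/825 = 0.04727
OR = 0.21053 / 0.04727 = 4.45

OR = 4.45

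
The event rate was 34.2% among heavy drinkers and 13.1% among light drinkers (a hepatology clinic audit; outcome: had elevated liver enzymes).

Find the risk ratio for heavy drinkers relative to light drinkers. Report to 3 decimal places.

RR = 0.3420 / 0.1310 = 2.611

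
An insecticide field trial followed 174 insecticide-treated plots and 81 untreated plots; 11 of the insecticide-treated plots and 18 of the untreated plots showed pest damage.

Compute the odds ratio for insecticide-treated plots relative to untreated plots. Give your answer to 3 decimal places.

OR = (11 × 63) / (163 × 18) = 693/2934 ≈ 0.236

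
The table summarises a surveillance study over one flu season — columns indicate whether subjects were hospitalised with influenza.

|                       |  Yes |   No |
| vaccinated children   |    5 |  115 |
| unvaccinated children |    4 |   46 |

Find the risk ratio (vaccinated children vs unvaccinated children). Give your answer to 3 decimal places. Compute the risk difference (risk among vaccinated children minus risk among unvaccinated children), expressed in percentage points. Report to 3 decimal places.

RR = 0.521; RD = -3.833

risk, vaccinated children = 5/120 = 0.04167
risk, unvaccinated children = 4/50 = 0.08000
RR = 0.04167 / 0.08000 = 0.521
risk difference = 0.04167 − 0.08000 = -0.03833 → -3.833 percentage points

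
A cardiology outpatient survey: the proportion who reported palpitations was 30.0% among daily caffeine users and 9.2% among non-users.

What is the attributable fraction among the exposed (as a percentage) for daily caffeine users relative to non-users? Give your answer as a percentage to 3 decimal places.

AR% = (0.3000 − 0.0920) / 0.3000 = 0.6933 → 69.333%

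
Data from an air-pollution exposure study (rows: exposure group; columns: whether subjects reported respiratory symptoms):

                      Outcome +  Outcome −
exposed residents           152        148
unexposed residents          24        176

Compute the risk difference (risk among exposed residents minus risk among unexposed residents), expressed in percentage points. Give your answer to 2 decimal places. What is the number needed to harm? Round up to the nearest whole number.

risk, exposed residents = 152/300 = 0.5067
risk, unexposed residents = 24/200 = 0.1200
risk difference = 0.5067 − 0.1200 = 0.3867 → 38.67 percentage points
absolute risk difference = 0.386667
1 / 0.386667 = 2.586 → round up → 3

RD = 38.67; NNH = 3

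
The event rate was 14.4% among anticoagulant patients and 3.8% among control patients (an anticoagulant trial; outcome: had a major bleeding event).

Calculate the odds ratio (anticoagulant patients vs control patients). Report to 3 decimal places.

4.259

odds, anticoagulant patients = 0.14400/0.85600 = 0.16822
odds, control patients = 0.03800/0.96200 = 0.03950
OR = 0.16822 / 0.03950 = 4.259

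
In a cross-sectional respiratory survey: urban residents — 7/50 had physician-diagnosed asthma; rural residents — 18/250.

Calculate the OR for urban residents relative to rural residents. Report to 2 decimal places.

OR = (7 × 232) / (43 × 18) = 1624/774 ≈ 2.10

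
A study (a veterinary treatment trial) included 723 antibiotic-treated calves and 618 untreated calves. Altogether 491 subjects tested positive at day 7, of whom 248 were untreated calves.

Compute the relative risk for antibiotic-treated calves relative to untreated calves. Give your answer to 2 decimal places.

antibiotic-treated calves with the outcome: 491 − 248 = 243
antibiotic-treated calves without the outcome: 723 − 243 = 480
untreated calves without the outcome: 618 − 248 = 370
risk, antibiotic-treated calves = 243/723 = 0.3361
risk, untreated calves = 248/618 = 0.4013
RR = 0.3361 / 0.4013 = 0.84

0.84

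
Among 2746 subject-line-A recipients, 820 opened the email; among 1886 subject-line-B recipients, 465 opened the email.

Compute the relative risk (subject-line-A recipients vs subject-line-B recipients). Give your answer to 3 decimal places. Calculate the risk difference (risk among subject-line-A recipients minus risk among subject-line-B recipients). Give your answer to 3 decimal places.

risk, subject-line-A recipients = 820/2746 = 0.2986
risk, subject-line-B recipients = 465/1886 = 0.2466
RR = 0.2986 / 0.2466 = 1.211
risk difference = 0.2986 − 0.2466 = 0.052

RR = 1.211; RD = 0.052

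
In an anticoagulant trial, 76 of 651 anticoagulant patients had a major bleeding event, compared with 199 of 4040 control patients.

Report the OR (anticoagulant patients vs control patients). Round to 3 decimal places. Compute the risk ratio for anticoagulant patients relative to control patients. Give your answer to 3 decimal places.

OR = 2.551; RR = 2.370

OR = (76 × 3841) / (575 × 199) = 291916/114425 ≈ 2.551
risk, anticoagulant patients = 76/651 = 0.11674
risk, control patients = 199/4040 = 0.04926
RR = 0.11674 / 0.04926 = 2.370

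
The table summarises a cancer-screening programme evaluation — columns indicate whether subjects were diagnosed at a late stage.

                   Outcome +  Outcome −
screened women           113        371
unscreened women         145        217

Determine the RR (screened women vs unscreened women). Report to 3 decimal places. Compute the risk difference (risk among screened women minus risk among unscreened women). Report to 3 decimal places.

risk, screened women = 113/484 = 0.2335
risk, unscreened women = 145/362 = 0.4006
RR = 0.2335 / 0.4006 = 0.583
risk difference = 0.2335 − 0.4006 = -0.167

RR = 0.583; RD = -0.167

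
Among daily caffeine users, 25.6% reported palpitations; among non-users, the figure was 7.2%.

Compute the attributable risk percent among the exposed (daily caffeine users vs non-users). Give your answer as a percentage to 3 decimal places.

AR% = (0.2560 − 0.0720) / 0.2560 = 0.7188 → 71.875%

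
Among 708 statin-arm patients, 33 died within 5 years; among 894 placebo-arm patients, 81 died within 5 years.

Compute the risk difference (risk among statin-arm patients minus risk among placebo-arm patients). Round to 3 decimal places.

-0.044

risk, statin-arm patients = 33/708 = 0.04661
risk, placebo-arm patients = 81/894 = 0.09060
risk difference = 0.04661 − 0.09060 = -0.044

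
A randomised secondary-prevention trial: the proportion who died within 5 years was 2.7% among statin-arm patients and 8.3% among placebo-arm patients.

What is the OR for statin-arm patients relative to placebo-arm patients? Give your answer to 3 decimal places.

OR = 0.307

odds, statin-arm patients = 0.02700/0.97300 = 0.02775
odds, placebo-arm patients = 0.08300/0.91700 = 0.09051
OR = 0.02775 / 0.09051 = 0.307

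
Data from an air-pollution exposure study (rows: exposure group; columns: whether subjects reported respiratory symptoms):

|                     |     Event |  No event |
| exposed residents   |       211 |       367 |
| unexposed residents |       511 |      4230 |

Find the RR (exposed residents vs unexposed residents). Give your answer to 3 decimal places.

RR ≈ 3.387

risk, exposed residents = 211/578 = 0.3651
risk, unexposed residents = 511/4741 = 0.1078
RR = 0.3651 / 0.1078 = 3.387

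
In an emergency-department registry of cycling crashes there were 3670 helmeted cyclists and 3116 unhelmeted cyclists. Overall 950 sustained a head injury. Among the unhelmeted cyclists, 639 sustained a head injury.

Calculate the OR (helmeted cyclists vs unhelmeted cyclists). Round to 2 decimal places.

0.36

helmeted cyclists with the outcome: 950 − 639 = 311
helmeted cyclists without the outcome: 3670 − 311 = 3359
unhelmeted cyclists without the outcome: 3116 − 639 = 2477
OR = (311 × 2477) / (3359 × 639) = 770347/2146401 ≈ 0.36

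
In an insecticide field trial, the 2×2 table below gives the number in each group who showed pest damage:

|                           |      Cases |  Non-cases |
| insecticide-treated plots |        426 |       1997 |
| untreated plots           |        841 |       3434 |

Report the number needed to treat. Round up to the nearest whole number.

risk, insecticide-treated plots = 426/2423 = 0.175815
risk, untreated plots = 841/4275 = 0.196725
absolute risk difference = 0.020910
1 / 0.020910 = 47.824 → round up → 48

48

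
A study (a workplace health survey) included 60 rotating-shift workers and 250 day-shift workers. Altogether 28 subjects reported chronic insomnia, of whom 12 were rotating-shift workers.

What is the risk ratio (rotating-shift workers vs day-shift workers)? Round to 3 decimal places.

RR: 3.125

rotating-shift workers without the outcome: 60 − 12 = 48
day-shift workers with the outcome: 28 − 12 = 16
day-shift workers without the outcome: 250 − 16 = 234
risk, rotating-shift workers = 12/60 = 0.2000
risk, day-shift workers = 16/250 = 0.0640
RR = 0.2000 / 0.0640 = 3.125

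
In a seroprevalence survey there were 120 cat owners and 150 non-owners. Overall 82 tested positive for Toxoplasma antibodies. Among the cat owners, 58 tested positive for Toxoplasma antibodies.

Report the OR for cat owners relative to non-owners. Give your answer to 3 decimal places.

4.911

cat owners without the outcome: 120 − 58 = 62
non-owners with the outcome: 82 − 58 = 24
non-owners without the outcome: 150 − 24 = 126
OR = (58 × 126) / (62 × 24) = 7308/1488 ≈ 4.911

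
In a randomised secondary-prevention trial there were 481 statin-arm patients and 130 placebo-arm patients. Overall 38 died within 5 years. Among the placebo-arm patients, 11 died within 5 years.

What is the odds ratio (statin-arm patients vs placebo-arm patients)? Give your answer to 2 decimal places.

OR = 0.64

statin-arm patients with the outcome: 38 − 11 = 27
statin-arm patients without the outcome: 481 − 27 = 454
placebo-arm patients without the outcome: 130 − 11 = 119
odds, statin-arm patients = 27/454 = 0.0595
odds, placebo-arm patients = 11/119 = 0.0924
OR = 0.0595 / 0.0924 = 0.64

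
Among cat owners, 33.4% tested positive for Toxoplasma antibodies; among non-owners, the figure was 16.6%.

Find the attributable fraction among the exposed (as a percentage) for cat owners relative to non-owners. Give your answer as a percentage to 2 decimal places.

AR% = (0.3340 − 0.1660) / 0.3340 = 0.5030 → 50.30%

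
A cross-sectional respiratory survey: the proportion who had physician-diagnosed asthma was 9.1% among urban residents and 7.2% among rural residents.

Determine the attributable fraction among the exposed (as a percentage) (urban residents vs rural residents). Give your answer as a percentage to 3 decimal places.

AR% = (0.0910 − 0.0720) / 0.0910 = 0.2088 → 20.879%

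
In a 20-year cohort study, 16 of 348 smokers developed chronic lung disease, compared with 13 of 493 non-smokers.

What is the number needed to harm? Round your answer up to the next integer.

risk, smokers = 16/348 = 0.045977
risk, non-smokers = 13/493 = 0.026369
absolute risk difference = 0.019608
1 / 0.019608 = 51.000 → round up → 51

NNH = 51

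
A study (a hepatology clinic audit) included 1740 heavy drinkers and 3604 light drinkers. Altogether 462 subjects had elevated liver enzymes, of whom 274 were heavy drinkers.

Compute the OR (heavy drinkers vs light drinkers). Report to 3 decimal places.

OR: 3.396

heavy drinkers without the outcome: 1740 − 274 = 1466
light drinkers with the outcome: 462 − 274 = 188
light drinkers without the outcome: 3604 − 188 = 3416
OR = (274 × 3416) / (1466 × 188) = 935984/275608 ≈ 3.396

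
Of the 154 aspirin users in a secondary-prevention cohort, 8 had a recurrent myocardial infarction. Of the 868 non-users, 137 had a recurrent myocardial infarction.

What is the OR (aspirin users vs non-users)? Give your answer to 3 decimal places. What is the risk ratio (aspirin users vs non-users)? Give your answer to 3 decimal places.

OR = 0.292; RR = 0.329

OR = (8 × 731) / (146 × 137) = 5848/20002 ≈ 0.292
risk, aspirin users = 8/154 = 0.0519
risk, non-users = 137/868 = 0.1578
RR = 0.0519 / 0.1578 = 0.329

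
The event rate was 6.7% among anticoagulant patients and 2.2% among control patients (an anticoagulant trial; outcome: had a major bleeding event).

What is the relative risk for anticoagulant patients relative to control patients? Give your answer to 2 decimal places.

RR = 0.06700 / 0.02200 = 3.05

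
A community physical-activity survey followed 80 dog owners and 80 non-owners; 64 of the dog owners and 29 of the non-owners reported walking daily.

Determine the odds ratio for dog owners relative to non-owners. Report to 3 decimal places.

OR = (64 × 51) / (16 × 29) = 3264/464 ≈ 7.034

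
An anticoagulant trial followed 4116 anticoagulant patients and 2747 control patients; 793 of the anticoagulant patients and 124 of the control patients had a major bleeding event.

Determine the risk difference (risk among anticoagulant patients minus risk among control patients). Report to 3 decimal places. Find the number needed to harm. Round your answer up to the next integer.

risk, anticoagulant patients = 793/4116 = 0.19266
risk, control patients = 124/2747 = 0.04514
risk difference = 0.19266 − 0.04514 = 0.148
absolute risk difference = 0.147523
1 / 0.147523 = 6.779 → round up → 7

RD = 0.148; NNH = 7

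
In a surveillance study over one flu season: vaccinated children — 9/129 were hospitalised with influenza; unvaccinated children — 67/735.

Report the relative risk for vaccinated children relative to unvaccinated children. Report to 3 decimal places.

risk, vaccinated children = 9/129 = 0.0698
risk, unvaccinated children = 67/735 = 0.0912
RR = 0.0698 / 0.0912 = 0.765

0.765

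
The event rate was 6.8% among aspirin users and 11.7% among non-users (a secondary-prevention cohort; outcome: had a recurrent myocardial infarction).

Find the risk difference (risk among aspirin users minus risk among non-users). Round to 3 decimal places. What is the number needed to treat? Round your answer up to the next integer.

RD = -0.049; NNT = 21

risk difference = 0.0680 − 0.1170 = -0.049
absolute risk difference = 0.049000
1 / 0.049000 = 20.408 → round up → 21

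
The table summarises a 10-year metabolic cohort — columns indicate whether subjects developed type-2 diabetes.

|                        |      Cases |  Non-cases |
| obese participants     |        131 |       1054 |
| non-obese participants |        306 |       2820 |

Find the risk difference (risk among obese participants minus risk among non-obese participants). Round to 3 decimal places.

risk, obese participants = 131/1185 = 0.1105
risk, non-obese participants = 306/3126 = 0.0979
risk difference = 0.1105 − 0.0979 = 0.013

RD: 0.013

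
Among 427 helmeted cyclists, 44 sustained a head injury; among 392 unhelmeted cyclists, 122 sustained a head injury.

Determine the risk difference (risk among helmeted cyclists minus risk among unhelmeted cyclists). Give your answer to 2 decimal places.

RD: -0.21

risk, helmeted cyclists = 44/427 = 0.1030
risk, unhelmeted cyclists = 122/392 = 0.3112
risk difference = 0.1030 − 0.3112 = -0.21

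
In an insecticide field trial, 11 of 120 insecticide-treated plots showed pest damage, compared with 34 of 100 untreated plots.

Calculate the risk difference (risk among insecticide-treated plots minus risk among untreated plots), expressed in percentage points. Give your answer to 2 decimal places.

-24.83

risk, insecticide-treated plots = 11/120 = 0.0917
risk, untreated plots = 34/100 = 0.3400
risk difference = 0.0917 − 0.3400 = -0.2483 → -24.83 percentage points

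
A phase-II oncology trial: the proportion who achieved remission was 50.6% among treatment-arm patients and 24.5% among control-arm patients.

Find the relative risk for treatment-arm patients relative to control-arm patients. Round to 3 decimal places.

RR = 0.5060 / 0.2450 = 2.065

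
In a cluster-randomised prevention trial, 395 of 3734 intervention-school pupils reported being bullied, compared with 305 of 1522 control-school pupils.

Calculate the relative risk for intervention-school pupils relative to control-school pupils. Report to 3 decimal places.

RR ≈ 0.528

risk, intervention-school pupils = 395/3734 = 0.1058
risk, control-school pupils = 305/1522 = 0.2004
RR = 0.1058 / 0.2004 = 0.528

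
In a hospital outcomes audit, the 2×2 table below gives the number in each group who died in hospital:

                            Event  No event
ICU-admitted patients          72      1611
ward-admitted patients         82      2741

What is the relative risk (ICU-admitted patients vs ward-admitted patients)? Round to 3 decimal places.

RR ≈ 1.473

risk, ICU-admitted patients = 72/1683 = 0.04278
risk, ward-admitted patients = 82/2823 = 0.02905
RR = 0.04278 / 0.02905 = 1.473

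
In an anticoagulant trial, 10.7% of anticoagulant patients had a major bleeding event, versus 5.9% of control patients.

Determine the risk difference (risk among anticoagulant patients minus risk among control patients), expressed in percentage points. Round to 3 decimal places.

4.800

risk difference = 0.1070 − 0.0590 = 0.0480 → 4.800 percentage points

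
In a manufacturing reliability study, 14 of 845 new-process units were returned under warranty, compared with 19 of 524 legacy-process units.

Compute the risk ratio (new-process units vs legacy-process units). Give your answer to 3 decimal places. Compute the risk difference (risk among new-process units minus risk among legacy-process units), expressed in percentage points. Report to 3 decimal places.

risk, new-process units = 14/845 = 0.01657
risk, legacy-process units = 19/524 = 0.03626
RR = 0.01657 / 0.03626 = 0.457
risk difference = 0.01657 − 0.03626 = -0.01969 → -1.969 percentage points

RR = 0.457; RD = -1.969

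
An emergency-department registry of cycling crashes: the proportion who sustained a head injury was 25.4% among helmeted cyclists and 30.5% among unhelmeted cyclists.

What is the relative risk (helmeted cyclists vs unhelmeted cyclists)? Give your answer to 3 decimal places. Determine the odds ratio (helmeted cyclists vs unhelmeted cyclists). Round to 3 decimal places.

RR = 0.2540 / 0.3050 = 0.833
odds, helmeted cyclists = 0.2540/0.7460 = 0.3405
odds, unhelmeted cyclists = 0.3050/0.6950 = 0.4388
OR = 0.3405 / 0.4388 = 0.776

RR = 0.833; OR = 0.776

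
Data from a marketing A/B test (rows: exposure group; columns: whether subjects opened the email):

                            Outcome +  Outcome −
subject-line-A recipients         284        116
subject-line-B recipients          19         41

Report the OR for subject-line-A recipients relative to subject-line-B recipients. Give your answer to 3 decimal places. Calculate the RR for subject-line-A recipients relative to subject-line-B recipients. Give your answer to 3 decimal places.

OR = 5.283; RR = 2.242

odds, subject-line-A recipients = 284/116 = 2.4483
odds, subject-line-B recipients = 19/41 = 0.4634
OR = 2.4483 / 0.4634 = 5.283
risk, subject-line-A recipients = 284/400 = 0.7100
risk, subject-line-B recipients = 19/60 = 0.3167
RR = 0.7100 / 0.3167 = 2.242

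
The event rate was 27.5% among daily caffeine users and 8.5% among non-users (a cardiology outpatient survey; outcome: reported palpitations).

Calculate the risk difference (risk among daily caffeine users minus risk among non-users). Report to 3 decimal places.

risk difference = 0.2750 − 0.0850 = 0.190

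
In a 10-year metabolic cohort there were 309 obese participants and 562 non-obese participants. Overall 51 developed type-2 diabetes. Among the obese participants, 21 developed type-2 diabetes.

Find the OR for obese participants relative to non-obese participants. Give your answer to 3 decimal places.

OR = 1.293

obese participants without the outcome: 309 − 21 = 288
non-obese participants with the outcome: 51 − 21 = 30
non-obese participants without the outcome: 562 − 30 = 532
OR = (21 × 532) / (288 × 30) = 11172/8640 ≈ 1.293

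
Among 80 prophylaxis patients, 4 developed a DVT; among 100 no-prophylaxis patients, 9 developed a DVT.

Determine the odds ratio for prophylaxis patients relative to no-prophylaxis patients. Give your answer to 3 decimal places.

OR ≈ 0.532

odds, prophylaxis patients = 4/76 = 0.0526
odds, no-prophylaxis patients = 9/91 = 0.0989
OR = 0.0526 / 0.0989 = 0.532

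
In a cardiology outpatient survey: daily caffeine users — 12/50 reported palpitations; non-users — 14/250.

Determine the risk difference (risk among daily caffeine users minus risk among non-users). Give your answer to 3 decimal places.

risk, daily caffeine users = 12/50 = 0.2400
risk, non-users = 14/250 = 0.0560
risk difference = 0.2400 − 0.0560 = 0.184

RD ≈ 0.184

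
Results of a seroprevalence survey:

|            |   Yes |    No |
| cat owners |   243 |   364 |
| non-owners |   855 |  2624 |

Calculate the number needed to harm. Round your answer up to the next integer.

risk, cat owners = 243/607 = 0.400329
risk, non-owners = 855/3479 = 0.245760
absolute risk difference = 0.154569
1 / 0.154569 = 6.470 → round up → 7

7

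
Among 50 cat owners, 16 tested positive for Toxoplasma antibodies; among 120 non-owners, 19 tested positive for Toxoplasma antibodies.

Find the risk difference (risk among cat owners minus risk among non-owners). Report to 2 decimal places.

risk, cat owners = 16/50 = 0.3200
risk, non-owners = 19/120 = 0.1583
risk difference = 0.3200 − 0.1583 = 0.16

RD ≈ 0.16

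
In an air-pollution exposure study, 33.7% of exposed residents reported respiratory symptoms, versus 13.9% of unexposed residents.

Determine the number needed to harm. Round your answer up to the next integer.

NNH: 6

absolute risk difference = 0.198000
1 / 0.198000 = 5.051 → round up → 6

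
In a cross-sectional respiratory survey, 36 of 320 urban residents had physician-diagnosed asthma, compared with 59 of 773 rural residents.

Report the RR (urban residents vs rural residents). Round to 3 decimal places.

risk, urban residents = 36/320 = 0.1125
risk, rural residents = 59/773 = 0.0763
RR = 0.1125 / 0.0763 = 1.474

RR: 1.474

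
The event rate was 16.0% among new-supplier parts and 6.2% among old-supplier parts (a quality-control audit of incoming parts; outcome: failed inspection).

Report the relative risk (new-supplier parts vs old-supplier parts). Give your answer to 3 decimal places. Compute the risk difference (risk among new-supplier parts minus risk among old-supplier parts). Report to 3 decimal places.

RR = 2.581; RD = 0.098

RR = 0.1600 / 0.0620 = 2.581
risk difference = 0.1600 − 0.0620 = 0.098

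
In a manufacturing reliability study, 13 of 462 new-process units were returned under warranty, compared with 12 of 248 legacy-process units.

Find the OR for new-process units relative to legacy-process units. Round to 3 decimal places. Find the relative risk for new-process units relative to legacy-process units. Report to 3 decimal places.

OR = (13 × 236) / (449 × 12) = 3068/5388 ≈ 0.569
risk, new-process units = 13/462 = 0.02814
risk, legacy-process units = 12/248 = 0.04839
RR = 0.02814 / 0.04839 = 0.582

OR = 0.569; RR = 0.582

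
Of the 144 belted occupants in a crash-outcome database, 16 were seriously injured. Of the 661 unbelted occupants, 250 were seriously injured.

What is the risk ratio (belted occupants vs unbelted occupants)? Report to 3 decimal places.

RR ≈ 0.294

risk, belted occupants = 16/144 = 0.1111
risk, unbelted occupants = 250/661 = 0.3782
RR = 0.1111 / 0.3782 = 0.294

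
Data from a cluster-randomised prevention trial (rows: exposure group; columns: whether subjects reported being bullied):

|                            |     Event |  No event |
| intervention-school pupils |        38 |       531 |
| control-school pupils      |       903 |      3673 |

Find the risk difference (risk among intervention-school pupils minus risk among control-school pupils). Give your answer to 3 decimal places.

risk, intervention-school pupils = 38/569 = 0.0668
risk, control-school pupils = 903/4576 = 0.1973
risk difference = 0.0668 − 0.1973 = -0.131

-0.131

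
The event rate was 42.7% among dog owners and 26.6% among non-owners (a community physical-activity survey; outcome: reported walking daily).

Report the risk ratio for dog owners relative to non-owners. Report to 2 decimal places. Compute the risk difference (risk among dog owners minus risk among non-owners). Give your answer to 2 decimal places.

RR = 0.4270 / 0.2660 = 1.61
risk difference = 0.4270 − 0.2660 = 0.16

RR = 1.61; RD = 0.16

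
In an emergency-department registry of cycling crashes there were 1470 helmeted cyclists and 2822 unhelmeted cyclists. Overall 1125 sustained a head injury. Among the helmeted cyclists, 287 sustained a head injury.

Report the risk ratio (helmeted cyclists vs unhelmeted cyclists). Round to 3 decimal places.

helmeted cyclists without the outcome: 1470 − 287 = 1183
unhelmeted cyclists with the outcome: 1125 − 287 = 838
unhelmeted cyclists without the outcome: 2822 − 838 = 1984
risk, helmeted cyclists = 287/1470 = 0.1952
risk, unhelmeted cyclists = 838/2822 = 0.2970
RR = 0.1952 / 0.2970 = 0.657

RR: 0.657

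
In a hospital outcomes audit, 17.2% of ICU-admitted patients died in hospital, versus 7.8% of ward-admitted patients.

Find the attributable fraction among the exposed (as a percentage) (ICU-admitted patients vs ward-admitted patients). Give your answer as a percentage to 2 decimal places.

AR% = (0.1720 − 0.0780) / 0.1720 = 0.5465 → 54.65%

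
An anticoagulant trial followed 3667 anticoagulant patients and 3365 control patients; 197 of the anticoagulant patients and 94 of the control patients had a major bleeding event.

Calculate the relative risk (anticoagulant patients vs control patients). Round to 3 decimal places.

risk, anticoagulant patients = 197/3667 = 0.05372
risk, control patients = 94/3365 = 0.02793
RR = 0.05372 / 0.02793 = 1.923

RR ≈ 1.923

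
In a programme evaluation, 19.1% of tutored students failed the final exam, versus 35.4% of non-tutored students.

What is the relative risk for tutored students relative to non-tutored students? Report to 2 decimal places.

RR = 0.1910 / 0.3540 = 0.54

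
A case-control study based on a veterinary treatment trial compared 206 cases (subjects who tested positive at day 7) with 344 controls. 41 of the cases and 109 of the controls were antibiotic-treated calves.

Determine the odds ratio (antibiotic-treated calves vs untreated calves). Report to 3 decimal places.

OR = (41 × 235) / (109 × 165) = 9635/17985 ≈ 0.536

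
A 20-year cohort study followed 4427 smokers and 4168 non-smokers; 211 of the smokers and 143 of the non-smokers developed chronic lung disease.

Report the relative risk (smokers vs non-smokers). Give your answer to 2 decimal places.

1.39

risk, smokers = 211/4427 = 0.04766
risk, non-smokers = 143/4168 = 0.03431
RR = 0.04766 / 0.03431 = 1.39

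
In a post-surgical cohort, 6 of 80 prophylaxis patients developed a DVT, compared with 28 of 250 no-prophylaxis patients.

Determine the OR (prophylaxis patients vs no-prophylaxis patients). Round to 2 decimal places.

OR = (6 × 222) / (74 × 28) = 1332/2072 ≈ 0.64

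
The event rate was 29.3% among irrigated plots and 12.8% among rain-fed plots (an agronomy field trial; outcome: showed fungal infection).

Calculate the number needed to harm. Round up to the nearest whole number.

absolute risk difference = 0.165000
1 / 0.165000 = 6.061 → round up → 7

7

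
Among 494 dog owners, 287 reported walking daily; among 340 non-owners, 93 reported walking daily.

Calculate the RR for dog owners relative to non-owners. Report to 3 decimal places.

risk, dog owners = 287/494 = 0.5810
risk, non-owners = 93/340 = 0.2735
RR = 0.5810 / 0.2735 = 2.124

2.124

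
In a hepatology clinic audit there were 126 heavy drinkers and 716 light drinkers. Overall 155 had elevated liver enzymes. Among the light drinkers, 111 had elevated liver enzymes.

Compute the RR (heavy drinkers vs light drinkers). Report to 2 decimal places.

heavy drinkers with the outcome: 155 − 111 = 44
heavy drinkers without the outcome: 126 − 44 = 82
light drinkers without the outcome: 716 − 111 = 605
risk, heavy drinkers = 44/126 = 0.3492
risk, light drinkers = 111/716 = 0.1550
RR = 0.3492 / 0.1550 = 2.25

2.25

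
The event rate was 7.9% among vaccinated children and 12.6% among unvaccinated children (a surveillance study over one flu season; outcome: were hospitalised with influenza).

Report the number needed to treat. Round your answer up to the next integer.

22

absolute risk difference = 0.047000
1 / 0.047000 = 21.277 → round up → 22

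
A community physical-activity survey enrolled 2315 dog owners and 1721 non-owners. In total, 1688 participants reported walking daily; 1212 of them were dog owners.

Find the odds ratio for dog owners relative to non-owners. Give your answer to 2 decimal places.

dog owners without the outcome: 2315 − 1212 = 1103
non-owners with the outcome: 1688 − 1212 = 476
non-owners without the outcome: 1721 − 476 = 1245
odds, dog owners = 1212/1103 = 1.0988
odds, non-owners = 476/1245 = 0.3823
OR = 1.0988 / 0.3823 = 2.87

2.87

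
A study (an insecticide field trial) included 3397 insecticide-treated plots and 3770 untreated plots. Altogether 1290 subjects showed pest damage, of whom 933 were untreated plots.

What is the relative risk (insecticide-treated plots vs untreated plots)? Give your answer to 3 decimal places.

insecticide-treated plots with the outcome: 1290 − 933 = 357
insecticide-treated plots without the outcome: 3397 − 357 = 3040
untreated plots without the outcome: 3770 − 933 = 2837
risk, insecticide-treated plots = 357/3397 = 0.1051
risk, untreated plots = 933/3770 = 0.2475
RR = 0.1051 / 0.2475 = 0.425

0.425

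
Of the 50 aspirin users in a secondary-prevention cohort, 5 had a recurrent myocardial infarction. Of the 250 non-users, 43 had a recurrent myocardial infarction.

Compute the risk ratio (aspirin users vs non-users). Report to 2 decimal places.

risk, aspirin users = 5/50 = 0.1000
risk, non-users = 43/250 = 0.1720
RR = 0.1000 / 0.1720 = 0.58

0.58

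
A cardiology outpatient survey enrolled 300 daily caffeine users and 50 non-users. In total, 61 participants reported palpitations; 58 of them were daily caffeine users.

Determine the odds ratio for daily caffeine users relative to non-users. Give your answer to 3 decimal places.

OR ≈ 3.755

daily caffeine users without the outcome: 300 − 58 = 242
non-users with the outcome: 61 − 58 = 3
non-users without the outcome: 50 − 3 = 47
OR = (58 × 47) / (242 × 3) = 2726/726 ≈ 3.755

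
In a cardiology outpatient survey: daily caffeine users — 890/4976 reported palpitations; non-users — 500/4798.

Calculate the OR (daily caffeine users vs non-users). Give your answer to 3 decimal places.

OR = (890 × 4298) / (4086 × 500) = 3825220/2043000 ≈ 1.872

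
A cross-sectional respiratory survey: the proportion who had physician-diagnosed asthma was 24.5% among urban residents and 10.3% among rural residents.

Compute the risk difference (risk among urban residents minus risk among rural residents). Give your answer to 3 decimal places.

risk difference = 0.2450 − 0.1030 = 0.142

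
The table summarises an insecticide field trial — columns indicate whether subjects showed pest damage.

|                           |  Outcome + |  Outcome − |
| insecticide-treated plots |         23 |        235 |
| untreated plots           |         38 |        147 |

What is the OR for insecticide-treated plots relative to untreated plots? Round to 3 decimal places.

odds, insecticide-treated plots = 23/235 = 0.0979
odds, untreated plots = 38/147 = 0.2585
OR = 0.0979 / 0.2585 = 0.379

OR: 0.379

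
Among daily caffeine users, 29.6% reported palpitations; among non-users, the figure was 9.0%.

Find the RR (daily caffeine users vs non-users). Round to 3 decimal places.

RR = 0.2960 / 0.0900 = 3.289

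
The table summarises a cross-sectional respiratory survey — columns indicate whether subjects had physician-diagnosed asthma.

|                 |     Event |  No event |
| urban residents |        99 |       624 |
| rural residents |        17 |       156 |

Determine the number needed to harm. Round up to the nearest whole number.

risk, urban residents = 99/723 = 0.136929
risk, rural residents = 17/173 = 0.098266
absolute risk difference = 0.038664
1 / 0.038664 = 25.864 → round up → 26

NNH: 26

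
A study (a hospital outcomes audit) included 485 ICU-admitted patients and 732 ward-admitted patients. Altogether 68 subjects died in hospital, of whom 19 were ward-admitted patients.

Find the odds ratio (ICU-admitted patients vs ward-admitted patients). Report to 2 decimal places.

ICU-admitted patients with the outcome: 68 − 19 = 49
ICU-admitted patients without the outcome: 485 − 49 = 436
ward-admitted patients without the outcome: 732 − 19 = 713
odds, ICU-admitted patients = 49/436 = 0.11239
odds, ward-admitted patients = 19/713 = 0.02665
OR = 0.11239 / 0.02665 = 4.22

OR = 4.22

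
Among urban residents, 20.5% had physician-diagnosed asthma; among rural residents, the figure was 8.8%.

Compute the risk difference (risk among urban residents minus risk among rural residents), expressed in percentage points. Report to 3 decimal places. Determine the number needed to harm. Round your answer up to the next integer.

risk difference = 0.2050 − 0.0880 = 0.1170 → 11.700 percentage points
absolute risk difference = 0.117000
1 / 0.117000 = 8.547 → round up → 9

RD = 11.700; NNH = 9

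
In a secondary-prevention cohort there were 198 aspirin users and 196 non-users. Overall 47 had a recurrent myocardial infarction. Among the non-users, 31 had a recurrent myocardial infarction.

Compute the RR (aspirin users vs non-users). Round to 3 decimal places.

aspirin users with the outcome: 47 − 31 = 16
aspirin users without the outcome: 198 − 16 = 182
non-users without the outcome: 196 − 31 = 165
risk, aspirin users = 16/198 = 0.0808
risk, non-users = 31/196 = 0.1582
RR = 0.0808 / 0.1582 = 0.511

0.511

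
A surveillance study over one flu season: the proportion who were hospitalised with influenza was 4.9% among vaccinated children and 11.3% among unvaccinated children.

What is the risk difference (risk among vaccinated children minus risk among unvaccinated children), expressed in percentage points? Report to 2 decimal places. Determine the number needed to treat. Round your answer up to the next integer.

RD = -6.40; NNT = 16

risk difference = 0.04900 − 0.11300 = -0.06400 → -6.40 percentage points
absolute risk difference = 0.064000
1 / 0.064000 = 15.625 → round up → 16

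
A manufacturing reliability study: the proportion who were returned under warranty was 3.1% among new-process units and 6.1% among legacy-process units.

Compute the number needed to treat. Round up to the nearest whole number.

NNT ≈ 34

absolute risk difference = 0.030000
1 / 0.030000 = 33.333 → round up → 34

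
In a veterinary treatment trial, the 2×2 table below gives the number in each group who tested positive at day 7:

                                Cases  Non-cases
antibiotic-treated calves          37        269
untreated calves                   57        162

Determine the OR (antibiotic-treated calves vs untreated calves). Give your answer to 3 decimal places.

OR = (37 × 162) / (269 × 57) = 5994/15333 ≈ 0.391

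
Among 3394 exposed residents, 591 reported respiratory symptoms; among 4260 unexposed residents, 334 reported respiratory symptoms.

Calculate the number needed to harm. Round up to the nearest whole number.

risk, exposed residents = 591/3394 = 0.174131
risk, unexposed residents = 334/4260 = 0.078404
absolute risk difference = 0.095727
1 / 0.095727 = 10.446 → round up → 11

NNH = 11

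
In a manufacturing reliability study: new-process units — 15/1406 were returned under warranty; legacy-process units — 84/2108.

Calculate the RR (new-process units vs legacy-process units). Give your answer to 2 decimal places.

RR: 0.27

risk, new-process units = 15/1406 = 0.01067
risk, legacy-process units = 84/2108 = 0.03985
RR = 0.01067 / 0.03985 = 0.27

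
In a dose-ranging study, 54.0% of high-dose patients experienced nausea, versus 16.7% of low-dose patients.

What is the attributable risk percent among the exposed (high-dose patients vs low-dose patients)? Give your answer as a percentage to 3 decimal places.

AR% = (0.5400 − 0.1670) / 0.5400 = 0.6907 → 69.074%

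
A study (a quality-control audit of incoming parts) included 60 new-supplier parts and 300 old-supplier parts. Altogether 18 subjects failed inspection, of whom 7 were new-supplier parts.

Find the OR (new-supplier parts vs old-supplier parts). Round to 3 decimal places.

new-supplier parts without the outcome: 60 − 7 = 53
old-supplier parts with the outcome: 18 − 7 = 11
old-supplier parts without the outcome: 300 − 11 = 289
odds, new-supplier parts = 7/53 = 0.13208
odds, old-supplier parts = 11/289 = 0.03806
OR = 0.13208 / 0.03806 = 3.470

3.470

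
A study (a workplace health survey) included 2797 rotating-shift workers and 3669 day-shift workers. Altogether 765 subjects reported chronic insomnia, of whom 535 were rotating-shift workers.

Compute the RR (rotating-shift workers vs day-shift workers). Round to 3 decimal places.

rotating-shift workers without the outcome: 2797 − 535 = 2262
day-shift workers with the outcome: 765 − 535 = 230
day-shift workers without the outcome: 3669 − 230 = 3439
risk, rotating-shift workers = 535/2797 = 0.1913
risk, day-shift workers = 230/3669 = 0.0627
RR = 0.1913 / 0.0627 = 3.051

RR ≈ 3.051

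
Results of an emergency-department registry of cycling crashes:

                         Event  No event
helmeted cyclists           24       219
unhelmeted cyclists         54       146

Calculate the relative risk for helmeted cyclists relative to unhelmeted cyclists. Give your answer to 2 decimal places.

risk, helmeted cyclists = 24/243 = 0.0988
risk, unhelmeted cyclists = 54/200 = 0.2700
RR = 0.0988 / 0.2700 = 0.37

RR = 0.37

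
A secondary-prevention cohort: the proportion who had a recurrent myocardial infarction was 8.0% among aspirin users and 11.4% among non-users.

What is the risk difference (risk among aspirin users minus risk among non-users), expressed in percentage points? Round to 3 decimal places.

risk difference = 0.0800 − 0.1140 = -0.0340 → -3.400 percentage points

RD: -3.400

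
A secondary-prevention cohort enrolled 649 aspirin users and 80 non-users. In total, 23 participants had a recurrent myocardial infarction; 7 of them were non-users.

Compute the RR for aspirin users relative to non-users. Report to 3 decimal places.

0.282

aspirin users with the outcome: 23 − 7 = 16
aspirin users without the outcome: 649 − 16 = 633
non-users without the outcome: 80 − 7 = 73
risk, aspirin users = 16/649 = 0.02465
risk, non-users = 7/80 = 0.08750
RR = 0.02465 / 0.08750 = 0.282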